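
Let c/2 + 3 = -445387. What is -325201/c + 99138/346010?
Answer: 4016658913/6164375756 ≈ 0.65159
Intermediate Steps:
c = -890780 (c = -6 + 2*(-445387) = -6 - 890774 = -890780)
-325201/c + 99138/346010 = -325201/(-890780) + 99138/346010 = -325201*(-1/890780) + 99138*(1/346010) = 325201/890780 + 49569/173005 = 4016658913/6164375756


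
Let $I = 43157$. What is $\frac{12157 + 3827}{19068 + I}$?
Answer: $\frac{15984}{62225} \approx 0.25687$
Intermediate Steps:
$\frac{12157 + 3827}{19068 + I} = \frac{12157 + 3827}{19068 + 43157} = \frac{15984}{62225}$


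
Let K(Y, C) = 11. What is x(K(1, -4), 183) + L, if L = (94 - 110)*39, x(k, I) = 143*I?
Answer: 25545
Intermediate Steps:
L = -624 (L = -16*39 = -624)
x(K(1, -4), 183) + L = 143*183 - 624 = 26169 - 624 = 25545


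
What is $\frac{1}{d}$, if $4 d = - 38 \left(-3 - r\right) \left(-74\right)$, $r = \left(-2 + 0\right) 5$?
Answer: $\frac{1}{4921} \approx 0.00020321$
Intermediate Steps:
$r = -10$ ($r = \left(-2\right) 5 = -10$)
$d = 4921$ ($d = \frac{- 38 \left(-3 - -10\right) \left(-74\right)}{4} = \frac{- 38 \left(-3 + 10\right) \left(-74\right)}{4} = \frac{\left(-38\right) 7 \left(-74\right)}{4} = \frac{\left(-266\right) \left(-74\right)}{4} = \frac{1}{4} \cdot 19684 = 4921$)
$\frac{1}{d} = \frac{1}{4921}$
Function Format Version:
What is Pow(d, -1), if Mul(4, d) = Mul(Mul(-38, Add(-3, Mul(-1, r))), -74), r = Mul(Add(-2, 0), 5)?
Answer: Rational(1, 4921) ≈ 0.00020321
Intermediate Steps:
r = -10 (r = Mul(-2, 5) = -10)
d = 4921 (d = Mul(Rational(1, 4), Mul(Mul(-38, Add(-3, Mul(-1, -10))), -74)) = Mul(Rational(1, 4), Mul(Mul(-38, Add(-3, 10)), -74)) = Mul(Rational(1, 4), Mul(Mul(-38, 7), -74)) = Mul(Rational(1, 4), Mul(-266, -74)) = Mul(Rational(1, 4), 19684) = 4921)
Pow(d, -1) = Pow(4921, -1) = Rational(1, 4921)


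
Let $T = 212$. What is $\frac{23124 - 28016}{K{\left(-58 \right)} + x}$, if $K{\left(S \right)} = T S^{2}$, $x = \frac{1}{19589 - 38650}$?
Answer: $- \frac{93246412}{13593695247} \approx -0.0068595$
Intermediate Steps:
$x = - \frac{1}{19061}$ ($x = \frac{1}{-19061} = - \frac{1}{19061} \approx -5.2463 \cdot 10^{-5}$)
$K{\left(S \right)} = 212 S^{2}$
$\frac{23124 - 28016}{K{\left(-58 \right)} + x} = \frac{23124 - 28016}{212 \left(-58\right)^{2} - \frac{1}{19061}} = - \frac{4892}{212 \cdot 3364 - \frac{1}{19061}} = - \frac{4892}{713168 - \frac{1}{19061}} = - \frac{4892}{\frac{13593695247}{19061}} = \left(-4892\right) \frac{19061}{13593695247} = - \frac{93246412}{13593695247}$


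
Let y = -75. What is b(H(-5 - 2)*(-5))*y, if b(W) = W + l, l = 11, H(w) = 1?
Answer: -450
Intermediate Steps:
b(W) = 11 + W (b(W) = W + 11 = 11 + W)
b(H(-5 - 2)*(-5))*y = (11 + 1*(-5))*(-75) = (11 - 5)*(-75) = 6*(-75) = -450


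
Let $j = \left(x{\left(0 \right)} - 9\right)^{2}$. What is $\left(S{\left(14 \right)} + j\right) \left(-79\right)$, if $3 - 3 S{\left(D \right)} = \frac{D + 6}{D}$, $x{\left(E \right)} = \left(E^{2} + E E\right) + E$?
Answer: $- \frac{135248}{21} \approx -6440.4$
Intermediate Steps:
$x{\left(E \right)} = E + 2 E^{2}$ ($x{\left(E \right)} = \left(E^{2} + E^{2}\right) + E = 2 E^{2} + E = E + 2 E^{2}$)
$j = 81$ ($j = \left(0 \left(1 + 2 \cdot 0\right) - 9\right)^{2} = \left(0 \left(1 + 0\right) - 9\right)^{2} = \left(0 \cdot 1 - 9\right)^{2} = \left(0 - 9\right)^{2} = \left(-9\right)^{2} = 81$)
$S{\left(D \right)} = 1 - \frac{6 + D}{3 D}$ ($S{\left(D \right)} = 1 - \frac{\left(D + 6\right) \frac{1}{D}}{3} = 1 - \frac{\left(6 + D\right) \frac{1}{D}}{3} = 1 - \frac{\frac{1}{D} \left(6 + D\right)}{3} = 1 - \frac{6 + D}{3 D}$)
$\left(S{\left(14 \right)} + j\right) \left(-79\right) = \left(\left(\frac{2}{3} - \frac{2}{14}\right) + 81\right) \left(-79\right) = \left(\left(\frac{2}{3} - \frac{1}{7}\right) + 81\right) \left(-79\right) = \left(\frac{11}{21} + 81\right) \left(-79\right) = \frac{1712}{21} \left(-79\right) = - \frac{135248}{21}$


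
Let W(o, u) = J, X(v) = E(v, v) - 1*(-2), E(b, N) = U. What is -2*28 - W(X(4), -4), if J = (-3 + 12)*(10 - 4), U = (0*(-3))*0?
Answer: -110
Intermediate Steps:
U = 0 (U = 0*0 = 0)
E(b, N) = 0
J = 54 (J = 9*6 = 54)
X(v) = 2 (X(v) = 0 - 1*(-2) = 0 + 2 = 2)
W(o, u) = 54
-2*28 - W(X(4), -4) = -2*28 - 1*54 = -56 - 54 = -110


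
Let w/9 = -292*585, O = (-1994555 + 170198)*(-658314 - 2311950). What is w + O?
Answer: 5418820382868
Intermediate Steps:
O = 5418821920248 (O = -1824357*(-2970264) = 5418821920248)
w = -1537380 (w = 9*(-292*585) = 9*(-170820) = -1537380)
w + O = -1537380 + 5418821920248 = 5418820382868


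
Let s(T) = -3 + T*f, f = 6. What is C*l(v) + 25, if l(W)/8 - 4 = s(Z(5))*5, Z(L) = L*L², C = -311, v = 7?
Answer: -9302607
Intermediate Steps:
Z(L) = L³
s(T) = -3 + 6*T (s(T) = -3 + T*6 = -3 + 6*T)
l(W) = 29912 (l(W) = 32 + 8*((-3 + 6*5³)*5) = 32 + 8*((-3 + 6*125)*5) = 32 + 8*((-3 + 750)*5) = 32 + 8*(747*5) = 32 + 8*3735 = 32 + 29880 = 29912)
C*l(v) + 25 = -311*29912 + 25 = -9302632 + 25 = -9302607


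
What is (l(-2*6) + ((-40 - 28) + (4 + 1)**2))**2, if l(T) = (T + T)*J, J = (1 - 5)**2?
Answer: 182329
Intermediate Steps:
J = 16 (J = (-4)**2 = 16)
l(T) = 32*T (l(T) = (T + T)*16 = (2*T)*16 = 32*T)
(l(-2*6) + ((-40 - 28) + (4 + 1)**2))**2 = (32*(-2*6) + ((-40 - 28) + (4 + 1)**2))**2 = (32*(-12) + (-68 + 5**2))**2 = (-384 + (-68 + 25))**2 = (-384 - 43)**2 = (-427)**2 = 182329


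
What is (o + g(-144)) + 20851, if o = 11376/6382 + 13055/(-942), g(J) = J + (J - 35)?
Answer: 61669266407/3005922 ≈ 20516.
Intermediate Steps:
g(J) = -35 + 2*J (g(J) = J + (-35 + J) = -35 + 2*J)
o = -36300409/3005922 (o = 11376*(1/6382) + 13055*(-1/942) = 5688/3191 - 13055/942 = -36300409/3005922 ≈ -12.076)
(o + g(-144)) + 20851 = (-36300409/3005922 + (-35 + 2*(-144))) + 20851 = (-36300409/3005922 + (-35 - 288)) + 20851 = (-36300409/3005922 - 323) + 20851 = -1007213215/3005922 + 20851 = 61669266407/3005922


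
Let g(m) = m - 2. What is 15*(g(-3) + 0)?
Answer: -75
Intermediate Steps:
g(m) = -2 + m
15*(g(-3) + 0) = 15*((-2 - 3) + 0) = 15*(-5 + 0) = 15*(-5) = -75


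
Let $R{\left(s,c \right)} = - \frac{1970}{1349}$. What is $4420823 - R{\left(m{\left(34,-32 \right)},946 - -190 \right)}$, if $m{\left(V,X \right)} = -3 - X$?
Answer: $\frac{5963692197}{1349} \approx 4.4208 \cdot 10^{6}$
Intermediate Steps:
$R{\left(s,c \right)} = - \frac{1970}{1349}$ ($R{\left(s,c \right)} = \left(-1970\right) \frac{1}{1349} = - \frac{1970}{1349}$)
$4420823 - R{\left(m{\left(34,-32 \right)},946 - -190 \right)} = 4420823 - - \frac{1970}{1349} = 4420823 + \frac{1970}{1349} = \frac{5963692197}{1349}$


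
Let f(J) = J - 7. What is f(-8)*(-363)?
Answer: 5445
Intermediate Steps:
f(J) = -7 + J
f(-8)*(-363) = (-7 - 8)*(-363) = -15*(-363) = 5445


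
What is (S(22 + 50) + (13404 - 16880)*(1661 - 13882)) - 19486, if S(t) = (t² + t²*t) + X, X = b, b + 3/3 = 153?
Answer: 42839294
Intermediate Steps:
b = 152 (b = -1 + 153 = 152)
X = 152
S(t) = 152 + t² + t³ (S(t) = (t² + t²*t) + 152 = (t² + t³) + 152 = 152 + t² + t³)
(S(22 + 50) + (13404 - 16880)*(1661 - 13882)) - 19486 = ((152 + (22 + 50)² + (22 + 50)³) + (13404 - 16880)*(1661 - 13882)) - 19486 = ((152 + 72² + 72³) - 3476*(-12221)) - 19486 = ((152 + 5184 + 373248) + 42480196) - 19486 = (378584 + 42480196) - 19486 = 42858780 - 19486 = 42839294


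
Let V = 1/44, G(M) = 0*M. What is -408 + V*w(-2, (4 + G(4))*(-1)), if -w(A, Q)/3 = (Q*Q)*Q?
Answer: -4440/11 ≈ -403.64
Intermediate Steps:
G(M) = 0
V = 1/44 ≈ 0.022727
w(A, Q) = -3*Q**3 (w(A, Q) = -3*Q*Q*Q = -3*Q**2*Q = -3*Q**3)
-408 + V*w(-2, (4 + G(4))*(-1)) = -408 + (-3*(-(4 + 0)**3))/44 = -408 + (-3*(4*(-1))**3)/44 = -408 + (-3*(-4)**3)/44 = -408 + (-3*(-64))/44 = -408 + (1/44)*192 = -408 + 48/11 = -4440/11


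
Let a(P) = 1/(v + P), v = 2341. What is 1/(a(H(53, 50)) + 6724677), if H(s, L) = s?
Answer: 2394/16098876739 ≈ 1.4871e-7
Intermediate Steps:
a(P) = 1/(2341 + P)
1/(a(H(53, 50)) + 6724677) = 1/(1/(2341 + 53) + 6724677) = 1/(1/2394 + 6724677) = 1/(16098876739/2394) = 2394/16098876739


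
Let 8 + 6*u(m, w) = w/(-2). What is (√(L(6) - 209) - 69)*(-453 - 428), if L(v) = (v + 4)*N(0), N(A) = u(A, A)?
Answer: 60789 - 881*I*√2001/3 ≈ 60789.0 - 13136.0*I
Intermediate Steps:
u(m, w) = -4/3 - w/12 (u(m, w) = -4/3 + (w/(-2))/6 = -4/3 + (w*(-½))/6 = -4/3 + (-w/2)/6 = -4/3 - w/12)
N(A) = -4/3 - A/12
L(v) = -16/3 - 4*v/3 (L(v) = (v + 4)*(-4/3 - 1/12*0) = (4 + v)*(-4/3 + 0) = (4 + v)*(-4/3) = -16/3 - 4*v/3)
(√(L(6) - 209) - 69)*(-453 - 428) = (√((-16/3 - 4/3*6) - 209) - 69)*(-453 - 428) = (√((-16/3 - 8) - 209) - 69)*(-881) = (√(-40/3 - 209) - 69)*(-881) = (√(-667/3) - 69)*(-881) = (I*√2001/3 - 69)*(-881) = (-69 + I*√2001/3)*(-881) = 60789 - 881*I*√2001/3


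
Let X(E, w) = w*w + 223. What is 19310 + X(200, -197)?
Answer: 58342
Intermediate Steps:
X(E, w) = 223 + w² (X(E, w) = w² + 223 = 223 + w²)
19310 + X(200, -197) = 19310 + (223 + (-197)²) = 19310 + (223 + 38809) = 19310 + 39032 = 58342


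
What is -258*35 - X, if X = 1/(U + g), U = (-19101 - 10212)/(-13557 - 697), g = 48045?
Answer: -6184310583544/684862743 ≈ -9030.0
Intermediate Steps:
U = 29313/14254 (U = -29313/(-14254) = -29313*(-1/14254) = 29313/14254 ≈ 2.0565)
X = 14254/684862743 (X = 1/(29313/14254 + 48045) = 1/(684862743/14254) = 14254/684862743 ≈ 2.0813e-5)
-258*35 - X = -258*35 - 1*14254/684862743 = -9030 - 14254/684862743 = -6184310583544/684862743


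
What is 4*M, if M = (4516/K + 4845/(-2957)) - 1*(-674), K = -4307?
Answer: 34198829196/12735799 ≈ 2685.3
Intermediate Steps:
M = 8549707299/12735799 (M = (4516/(-4307) + 4845/(-2957)) - 1*(-674) = (4516*(-1/4307) + 4845*(-1/2957)) + 674 = (-4516/4307 - 4845/2957) + 674 = -34221227/12735799 + 674 = 8549707299/12735799 ≈ 671.31)
4*M = 4*(8549707299/12735799) = 34198829196/12735799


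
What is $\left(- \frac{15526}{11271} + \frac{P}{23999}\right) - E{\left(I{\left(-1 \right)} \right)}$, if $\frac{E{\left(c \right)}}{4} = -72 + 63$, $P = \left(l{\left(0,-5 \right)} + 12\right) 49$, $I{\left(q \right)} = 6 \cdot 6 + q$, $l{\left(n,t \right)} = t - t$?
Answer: $\frac{9371757118}{270492729} \approx 34.647$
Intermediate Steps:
$l{\left(n,t \right)} = 0$
$I{\left(q \right)} = 36 + q$
$P = 588$ ($P = \left(0 + 12\right) 49 = 12 \cdot 49 = 588$)
$E{\left(c \right)} = -36$ ($E{\left(c \right)} = 4 \left(-72 + 63\right) = 4 \left(-9\right) = -36$)
$\left(- \frac{15526}{11271} + \frac{P}{23999}\right) - E{\left(I{\left(-1 \right)} \right)} = \left(- \frac{15526}{11271} + \frac{588}{23999}\right) - -36 = \left(\left(-15526\right) \frac{1}{11271} + 588 \cdot \frac{1}{23999}\right) + 36 = \left(- \frac{15526}{11271} + \frac{588}{23999}\right) + 36 = - \frac{365981126}{270492729} + 36 = \frac{9371757118}{270492729}$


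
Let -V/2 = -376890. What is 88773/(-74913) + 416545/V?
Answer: -2380711757/3764528076 ≈ -0.63241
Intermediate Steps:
V = 753780 (V = -2*(-376890) = 753780)
88773/(-74913) + 416545/V = 88773/(-74913) + 416545/753780 = 88773*(-1/74913) + 416545*(1/753780) = -29591/24971 + 83309/150756 = -2380711757/3764528076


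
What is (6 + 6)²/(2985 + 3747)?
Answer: 4/187 ≈ 0.021390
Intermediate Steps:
(6 + 6)²/(2985 + 3747) = 12²/6732 = 144*(1/6732) = 4/187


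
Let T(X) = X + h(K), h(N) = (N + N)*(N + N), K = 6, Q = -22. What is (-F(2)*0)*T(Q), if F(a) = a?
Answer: 0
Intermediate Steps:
h(N) = 4*N**2 (h(N) = (2*N)*(2*N) = 4*N**2)
T(X) = 144 + X (T(X) = X + 4*6**2 = X + 4*36 = X + 144 = 144 + X)
(-F(2)*0)*T(Q) = (-1*2*0)*(144 - 22) = -2*0*122 = 0*122 = 0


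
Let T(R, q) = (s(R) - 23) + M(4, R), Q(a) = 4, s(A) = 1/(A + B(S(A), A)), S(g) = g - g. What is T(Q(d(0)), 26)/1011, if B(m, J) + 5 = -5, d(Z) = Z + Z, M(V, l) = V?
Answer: -115/6066 ≈ -0.018958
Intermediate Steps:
d(Z) = 2*Z
S(g) = 0
B(m, J) = -10 (B(m, J) = -5 - 5 = -10)
s(A) = 1/(-10 + A) (s(A) = 1/(A - 10) = 1/(-10 + A))
T(R, q) = -19 + 1/(-10 + R) (T(R, q) = (1/(-10 + R) - 23) + 4 = (-23 + 1/(-10 + R)) + 4 = -19 + 1/(-10 + R))
T(Q(d(0)), 26)/1011 = ((191 - 19*4)/(-10 + 4))/1011 = ((191 - 76)/(-6))*(1/1011) = -⅙*115*(1/1011) = -115/6*1/1011 = -115/6066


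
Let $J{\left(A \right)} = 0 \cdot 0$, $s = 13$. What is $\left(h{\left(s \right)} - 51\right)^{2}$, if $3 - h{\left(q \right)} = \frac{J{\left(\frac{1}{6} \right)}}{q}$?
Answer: $2304$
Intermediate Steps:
$J{\left(A \right)} = 0$
$h{\left(q \right)} = 3$ ($h{\left(q \right)} = 3 - \frac{0}{q} = 3 - 0 = 3 + 0 = 3$)
$\left(h{\left(s \right)} - 51\right)^{2} = \left(3 - 51\right)^{2} = \left(-48\right)^{2} = 2304$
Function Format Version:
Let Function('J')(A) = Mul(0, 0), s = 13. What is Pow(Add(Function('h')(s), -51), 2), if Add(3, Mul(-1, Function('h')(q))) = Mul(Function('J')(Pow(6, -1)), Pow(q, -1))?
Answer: 2304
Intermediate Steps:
Function('J')(A) = 0
Function('h')(q) = 3 (Function('h')(q) = Add(3, Mul(-1, Mul(0, Pow(q, -1)))) = Add(3, Mul(-1, 0)) = Add(3, 0) = 3)
Pow(Add(Function('h')(s), -51), 2) = Pow(Add(3, -51), 2) = Pow(-48, 2) = 2304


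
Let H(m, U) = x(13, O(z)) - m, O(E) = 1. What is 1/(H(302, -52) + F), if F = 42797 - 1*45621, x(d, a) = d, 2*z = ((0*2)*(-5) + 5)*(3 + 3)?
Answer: -1/3113 ≈ -0.00032123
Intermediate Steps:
z = 15 (z = (((0*2)*(-5) + 5)*(3 + 3))/2 = ((0*(-5) + 5)*6)/2 = ((0 + 5)*6)/2 = (5*6)/2 = (½)*30 = 15)
H(m, U) = 13 - m
F = -2824 (F = 42797 - 45621 = -2824)
1/(H(302, -52) + F) = 1/((13 - 1*302) - 2824) = 1/((13 - 302) - 2824) = 1/(-289 - 2824) = 1/(-3113) = -1/3113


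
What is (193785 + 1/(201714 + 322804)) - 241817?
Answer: -25193648575/524518 ≈ -48032.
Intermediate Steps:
(193785 + 1/(201714 + 322804)) - 241817 = (193785 + 1/524518) - 241817 = 101643720631/524518 - 241817 = -25193648575/524518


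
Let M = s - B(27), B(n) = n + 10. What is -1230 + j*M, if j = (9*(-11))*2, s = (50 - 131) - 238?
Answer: 69258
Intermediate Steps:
B(n) = 10 + n
s = -319 (s = -81 - 238 = -319)
j = -198 (j = -99*2 = -198)
M = -356 (M = -319 - (10 + 27) = -319 - 1*37 = -319 - 37 = -356)
-1230 + j*M = -1230 - 198*(-356) = -1230 + 70488 = 69258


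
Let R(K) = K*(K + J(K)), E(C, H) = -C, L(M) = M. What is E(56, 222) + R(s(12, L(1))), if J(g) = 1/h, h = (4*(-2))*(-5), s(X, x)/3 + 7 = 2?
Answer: 1349/8 ≈ 168.63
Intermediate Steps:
s(X, x) = -15 (s(X, x) = -21 + 3*2 = -21 + 6 = -15)
h = 40 (h = -8*(-5) = 40)
J(g) = 1/40
R(K) = K*(1/40 + K) (R(K) = K*(K + 1/40) = K*(1/40 + K))
E(56, 222) + R(s(12, L(1))) = -1*56 - 15*(1/40 - 15) = -56 - 15*(-599/40) = -56 + 1797/8 = 1349/8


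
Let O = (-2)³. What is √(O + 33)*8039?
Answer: 40195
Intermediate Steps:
O = -8
√(O + 33)*8039 = √(-8 + 33)*8039 = √25*8039 = 5*8039 = 40195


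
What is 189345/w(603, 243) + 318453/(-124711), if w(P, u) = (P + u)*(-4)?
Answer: -8230349749/140674008 ≈ -58.507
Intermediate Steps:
w(P, u) = -4*P - 4*u
189345/w(603, 243) + 318453/(-124711) = 189345/(-4*603 - 4*243) + 318453/(-124711) = 189345/(-2412 - 972) + 318453*(-1/124711) = 189345/(-3384) - 318453/124711 = 189345*(-1/3384) - 318453/124711 = -63115/1128 - 318453/124711 = -8230349749/140674008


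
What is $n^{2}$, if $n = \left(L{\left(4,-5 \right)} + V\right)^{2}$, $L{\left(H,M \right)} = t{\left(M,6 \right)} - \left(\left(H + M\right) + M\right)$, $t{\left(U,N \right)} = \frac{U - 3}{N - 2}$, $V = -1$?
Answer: $81$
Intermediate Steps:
$t{\left(U,N \right)} = \frac{-3 + U}{-2 + N}$
$L{\left(H,M \right)} = - \frac{3}{4} - H - \frac{7 M}{4}$ ($L{\left(H,M \right)} = \frac{-3 + M}{-2 + 6} - \left(\left(H + M\right) + M\right) = \frac{-3 + M}{4} - \left(H + 2 M\right) = \left(- \frac{3}{4} + \frac{M}{4}\right) - \left(H + 2 M\right) = - \frac{3}{4} - H - \frac{7 M}{4}$)
$n = 9$ ($n = \left(\left(- \frac{3}{4} - 4 - - \frac{35}{4}\right) - 1\right)^{2} = \left(\left(- \frac{3}{4} - 4 + \frac{35}{4}\right) - 1\right)^{2} = \left(4 - 1\right)^{2} = 3^{2} = 9$)
$n^{2} = 9^{2} = 81$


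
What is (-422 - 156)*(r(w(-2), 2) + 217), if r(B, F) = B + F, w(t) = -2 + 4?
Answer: -127738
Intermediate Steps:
w(t) = 2
(-422 - 156)*(r(w(-2), 2) + 217) = (-422 - 156)*((2 + 2) + 217) = -578*(4 + 217) = -578*221 = -127738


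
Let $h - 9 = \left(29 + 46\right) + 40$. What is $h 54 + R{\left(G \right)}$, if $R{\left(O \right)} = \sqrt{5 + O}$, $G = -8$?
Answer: $6696 + i \sqrt{3} \approx 6696.0 + 1.732 i$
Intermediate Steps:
$h = 124$ ($h = 9 + \left(\left(29 + 46\right) + 40\right) = 9 + \left(75 + 40\right) = 9 + 115 = 124$)
$h 54 + R{\left(G \right)} = 124 \cdot 54 + \sqrt{5 - 8} = 6696 + \sqrt{-3} = 6696 + i \sqrt{3}$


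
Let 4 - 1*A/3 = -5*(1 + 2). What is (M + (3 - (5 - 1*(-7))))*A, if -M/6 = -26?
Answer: 8379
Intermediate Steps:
A = 57 (A = 12 - (-15)*(1 + 2) = 12 - (-15)*3 = 12 - 3*(-15) = 12 + 45 = 57)
M = 156 (M = -6*(-26) = 156)
(M + (3 - (5 - 1*(-7))))*A = (156 + (3 - (5 - 1*(-7))))*57 = (156 + (3 - (5 + 7)))*57 = (156 + (3 - 1*12))*57 = (156 + (3 - 12))*57 = (156 - 9)*57 = 147*57 = 8379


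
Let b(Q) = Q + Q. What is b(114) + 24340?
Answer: 24568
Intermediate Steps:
b(Q) = 2*Q
b(114) + 24340 = 2*114 + 24340 = 228 + 24340 = 24568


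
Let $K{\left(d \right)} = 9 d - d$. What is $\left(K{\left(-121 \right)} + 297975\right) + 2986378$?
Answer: $3283385$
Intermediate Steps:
$K{\left(d \right)} = 8 d$
$\left(K{\left(-121 \right)} + 297975\right) + 2986378 = \left(8 \left(-121\right) + 297975\right) + 2986378 = \left(-968 + 297975\right) + 2986378 = 297007 + 2986378 = 3283385$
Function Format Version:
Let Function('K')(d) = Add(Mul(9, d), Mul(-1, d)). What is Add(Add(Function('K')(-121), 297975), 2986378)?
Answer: 3283385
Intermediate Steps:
Function('K')(d) = Mul(8, d)
Add(Add(Function('K')(-121), 297975), 2986378) = Add(Add(Mul(8, -121), 297975), 2986378) = Add(Add(-968, 297975), 2986378) = Add(297007, 2986378) = 3283385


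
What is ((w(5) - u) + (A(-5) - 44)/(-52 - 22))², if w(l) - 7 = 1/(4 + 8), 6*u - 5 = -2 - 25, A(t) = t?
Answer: 2852721/21904 ≈ 130.24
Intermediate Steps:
u = -11/3 (u = ⅚ + (-2 - 25)/6 = ⅚ + (⅙)*(-27) = ⅚ - 9/2 = -11/3 ≈ -3.6667)
w(l) = 85/12 (w(l) = 7 + 1/(4 + 8) = 7 + 1/12 = 85/12)
((w(5) - u) + (A(-5) - 44)/(-52 - 22))² = ((85/12 - 1*(-11/3)) + (-5 - 44)/(-52 - 22))² = ((85/12 + 11/3) - 49/(-74))² = (43/4 - 49*(-1/74))² = (43/4 + 49/74)² = (1689/148)² = 2852721/21904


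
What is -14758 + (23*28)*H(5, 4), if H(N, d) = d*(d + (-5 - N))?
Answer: -30214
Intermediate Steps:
H(N, d) = d*(-5 + d - N)
-14758 + (23*28)*H(5, 4) = -14758 + (23*28)*(4*(-5 + 4 - 1*5)) = -14758 + 644*(4*(-5 + 4 - 5)) = -14758 + 644*(4*(-6)) = -14758 + 644*(-24) = -14758 - 15456 = -30214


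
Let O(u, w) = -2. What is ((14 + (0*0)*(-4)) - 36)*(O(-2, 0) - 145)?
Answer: 3234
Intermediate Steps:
((14 + (0*0)*(-4)) - 36)*(O(-2, 0) - 145) = ((14 + (0*0)*(-4)) - 36)*(-2 - 145) = ((14 + 0*(-4)) - 36)*(-147) = ((14 + 0) - 36)*(-147) = (14 - 36)*(-147) = -22*(-147) = 3234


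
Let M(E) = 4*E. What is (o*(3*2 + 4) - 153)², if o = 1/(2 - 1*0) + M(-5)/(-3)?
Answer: 59536/9 ≈ 6615.1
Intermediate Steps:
o = 43/6 (o = 1/(2 - 1*0) + (4*(-5))/(-3) = 1/(2 + 0) - 20*(-⅓) = 1/2 + 20/3 = 1*(½) + 20/3 = ½ + 20/3 = 43/6 ≈ 7.1667)
(o*(3*2 + 4) - 153)² = (43*(3*2 + 4)/6 - 153)² = (43*(6 + 4)/6 - 153)² = ((43/6)*10 - 153)² = (215/3 - 153)² = (-244/3)² = 59536/9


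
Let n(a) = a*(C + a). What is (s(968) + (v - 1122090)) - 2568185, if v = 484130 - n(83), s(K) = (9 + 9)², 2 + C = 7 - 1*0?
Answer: -3213125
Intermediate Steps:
C = 5 (C = -2 + (7 - 1*0) = -2 + (7 + 0) = -2 + 7 = 5)
n(a) = a*(5 + a)
s(K) = 324 (s(K) = 18² = 324)
v = 476826 (v = 484130 - 83*(5 + 83) = 484130 - 83*88 = 484130 - 1*7304 = 484130 - 7304 = 476826)
(s(968) + (v - 1122090)) - 2568185 = (324 + (476826 - 1122090)) - 2568185 = (324 - 645264) - 2568185 = -644940 - 2568185 = -3213125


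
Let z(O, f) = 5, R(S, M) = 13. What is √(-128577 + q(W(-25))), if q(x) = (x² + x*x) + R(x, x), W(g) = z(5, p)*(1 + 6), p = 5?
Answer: I*√126114 ≈ 355.13*I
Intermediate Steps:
W(g) = 35 (W(g) = 5*(1 + 6) = 5*7 = 35)
q(x) = 13 + 2*x² (q(x) = (x² + x*x) + 13 = (x² + x²) + 13 = 2*x² + 13 = 13 + 2*x²)
√(-128577 + q(W(-25))) = √(-128577 + (13 + 2*35²)) = √(-128577 + (13 + 2*1225)) = √(-128577 + (13 + 2450)) = √(-128577 + 2463) = √(-126114) = I*√126114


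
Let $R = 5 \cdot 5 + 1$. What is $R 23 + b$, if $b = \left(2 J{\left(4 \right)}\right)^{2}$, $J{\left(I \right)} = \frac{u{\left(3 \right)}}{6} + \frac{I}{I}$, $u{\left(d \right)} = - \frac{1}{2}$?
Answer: $\frac{21649}{36} \approx 601.36$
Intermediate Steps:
$u{\left(d \right)} = - \frac{1}{2}$ ($u{\left(d \right)} = \left(-1\right) \frac{1}{2} = - \frac{1}{2}$)
$J{\left(I \right)} = \frac{11}{12}$ ($J{\left(I \right)} = - \frac{1}{2 \cdot 6} + \frac{I}{I} = \left(- \frac{1}{2}\right) \frac{1}{6} + 1 = - \frac{1}{12} + 1 = \frac{11}{12}$)
$R = 26$ ($R = 25 + 1 = 26$)
$b = \frac{121}{36}$ ($b = \left(2 \cdot \frac{11}{12}\right)^{2} = \left(\frac{11}{6}\right)^{2} = \frac{121}{36} \approx 3.3611$)
$R 23 + b = 26 \cdot 23 + \frac{121}{36} = 598 + \frac{121}{36} = \frac{21649}{36}$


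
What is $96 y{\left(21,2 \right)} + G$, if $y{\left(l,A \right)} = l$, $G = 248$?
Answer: $2264$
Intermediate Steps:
$96 y{\left(21,2 \right)} + G = 96 \cdot 21 + 248 = 2016 + 248 = 2264$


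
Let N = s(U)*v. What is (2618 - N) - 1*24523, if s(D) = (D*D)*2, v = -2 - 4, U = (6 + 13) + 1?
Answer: -17105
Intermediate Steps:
U = 20 (U = 19 + 1 = 20)
v = -6
s(D) = 2*D² (s(D) = D²*2 = 2*D²)
N = -4800 (N = (2*20²)*(-6) = (2*400)*(-6) = 800*(-6) = -4800)
(2618 - N) - 1*24523 = (2618 - 1*(-4800)) - 1*24523 = (2618 + 4800) - 24523 = 7418 - 24523 = -17105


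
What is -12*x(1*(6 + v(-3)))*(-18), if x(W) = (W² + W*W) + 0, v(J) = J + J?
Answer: 0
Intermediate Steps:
v(J) = 2*J
x(W) = 2*W² (x(W) = (W² + W²) + 0 = 2*W² + 0 = 2*W²)
-12*x(1*(6 + v(-3)))*(-18) = -24*(1*(6 + 2*(-3)))²*(-18) = -24*(1*(6 - 6))²*(-18) = -24*(1*0)²*(-18) = -24*0²*(-18) = -24*0*(-18) = -12*0*(-18) = 0*(-18) = 0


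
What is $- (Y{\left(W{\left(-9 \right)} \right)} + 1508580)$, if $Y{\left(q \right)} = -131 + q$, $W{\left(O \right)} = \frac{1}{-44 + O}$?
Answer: $- \frac{79947796}{53} \approx -1.5084 \cdot 10^{6}$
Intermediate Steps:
$- (Y{\left(W{\left(-9 \right)} \right)} + 1508580) = - (\left(-131 + \frac{1}{-44 - 9}\right) + 1508580) = - (\left(-131 + \frac{1}{-53}\right) + 1508580) = - (\left(-131 - \frac{1}{53}\right) + 1508580) = - (- \frac{6944}{53} + 1508580) = \left(-1\right) \frac{79947796}{53} = - \frac{79947796}{53}$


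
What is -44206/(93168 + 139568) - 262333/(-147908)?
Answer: 6814489005/4302939536 ≈ 1.5837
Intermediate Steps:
-44206/(93168 + 139568) - 262333/(-147908) = -44206/232736 - 262333*(-1/147908) = -44206*1/232736 + 262333/147908 = -22103/116368 + 262333/147908 = 6814489005/4302939536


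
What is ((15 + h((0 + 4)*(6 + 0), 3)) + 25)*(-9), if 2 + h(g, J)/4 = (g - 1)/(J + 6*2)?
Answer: -1716/5 ≈ -343.20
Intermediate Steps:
h(g, J) = -8 + 4*(-1 + g)/(12 + J) (h(g, J) = -8 + 4*((g - 1)/(J + 6*2)) = -8 + 4*((-1 + g)/(J + 12)) = -8 + 4*((-1 + g)/(12 + J)) = -8 + 4*(-1 + g)/(12 + J))
((15 + h((0 + 4)*(6 + 0), 3)) + 25)*(-9) = ((15 + 4*(-25 + (0 + 4)*(6 + 0) - 2*3)/(12 + 3)) + 25)*(-9) = ((15 + 4*(-25 + 4*6 - 6)/15) + 25)*(-9) = ((15 + 4*(1/15)*(-25 + 24 - 6)) + 25)*(-9) = ((15 + 4*(1/15)*(-7)) + 25)*(-9) = ((15 - 28/15) + 25)*(-9) = (197/15 + 25)*(-9) = (572/15)*(-9) = -1716/5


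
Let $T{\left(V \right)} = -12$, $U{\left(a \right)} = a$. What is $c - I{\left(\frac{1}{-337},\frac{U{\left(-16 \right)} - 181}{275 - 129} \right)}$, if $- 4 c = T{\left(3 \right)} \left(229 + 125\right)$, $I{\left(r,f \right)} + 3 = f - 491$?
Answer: $\frac{227373}{146} \approx 1557.3$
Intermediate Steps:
$I{\left(r,f \right)} = -494 + f$ ($I{\left(r,f \right)} = -3 + \left(f - 491\right) = -3 + \left(-491 + f\right) = -494 + f$)
$c = 1062$ ($c = - \frac{\left(-12\right) \left(229 + 125\right)}{4} = - \frac{\left(-12\right) 354}{4} = \left(- \frac{1}{4}\right) \left(-4248\right) = 1062$)
$c - I{\left(\frac{1}{-337},\frac{U{\left(-16 \right)} - 181}{275 - 129} \right)} = 1062 - \left(-494 + \frac{-16 - 181}{275 - 129}\right) = 1062 - \left(-494 - \frac{197}{146}\right) = 1062 - - \frac{72321}{146} = 1062 + \frac{72321}{146} = \frac{227373}{146}$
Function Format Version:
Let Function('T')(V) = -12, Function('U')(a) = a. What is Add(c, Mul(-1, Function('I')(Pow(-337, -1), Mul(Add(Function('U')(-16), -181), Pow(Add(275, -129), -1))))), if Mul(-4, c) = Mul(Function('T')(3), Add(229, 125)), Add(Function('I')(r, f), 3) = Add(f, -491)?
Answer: Rational(227373, 146) ≈ 1557.3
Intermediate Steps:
Function('I')(r, f) = Add(-494, f) (Function('I')(r, f) = Add(-3, Add(f, -491)) = Add(-3, Add(-491, f)) = Add(-494, f))
c = 1062 (c = Mul(Rational(-1, 4), Mul(-12, Add(229, 125))) = Mul(Rational(-1, 4), Mul(-12, 354)) = Mul(Rational(-1, 4), -4248) = 1062)
Add(c, Mul(-1, Function('I')(Pow(-337, -1), Mul(Add(Function('U')(-16), -181), Pow(Add(275, -129), -1))))) = Add(1062, Mul(-1, Add(-494, Mul(Add(-16, -181), Pow(Add(275, -129), -1))))) = Add(1062, Mul(-1, Add(-494, Mul(-197, Pow(146, -1))))) = Add(1062, Mul(-1, Add(-494, Mul(-197, Rational(1, 146))))) = Add(1062, Mul(-1, Add(-494, Rational(-197, 146)))) = Add(1062, Mul(-1, Rational(-72321, 146))) = Add(1062, Rational(72321, 146)) = Rational(227373, 146)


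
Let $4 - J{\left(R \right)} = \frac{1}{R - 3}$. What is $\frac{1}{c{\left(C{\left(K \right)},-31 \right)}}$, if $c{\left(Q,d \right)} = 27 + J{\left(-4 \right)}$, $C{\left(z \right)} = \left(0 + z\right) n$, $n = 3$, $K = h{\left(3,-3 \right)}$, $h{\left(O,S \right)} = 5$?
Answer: $\frac{7}{218} \approx 0.03211$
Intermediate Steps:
$K = 5$
$C{\left(z \right)} = 3 z$ ($C{\left(z \right)} = \left(0 + z\right) 3 = z 3 = 3 z$)
$J{\left(R \right)} = 4 - \frac{1}{-3 + R}$ ($J{\left(R \right)} = 4 - \frac{1}{R - 3} = 4 - \frac{1}{-3 + R}$)
$c{\left(Q,d \right)} = \frac{218}{7}$ ($c{\left(Q,d \right)} = 27 + \frac{-13 + 4 \left(-4\right)}{-3 - 4} = 27 + \frac{-13 - 16}{-7} = 27 - - \frac{29}{7} = 27 + \frac{29}{7} = \frac{218}{7}$)
$\frac{1}{c{\left(C{\left(K \right)},-31 \right)}} = \frac{1}{\frac{218}{7}} = \frac{7}{218}$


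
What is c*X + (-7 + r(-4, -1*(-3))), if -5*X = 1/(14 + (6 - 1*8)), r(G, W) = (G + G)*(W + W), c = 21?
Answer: -1107/20 ≈ -55.350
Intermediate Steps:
r(G, W) = 4*G*W (r(G, W) = (2*G)*(2*W) = 4*G*W)
X = -1/60 (X = -1/(5*(14 + (6 - 1*8))) = -1/(5*(14 + (6 - 8))) = -1/(5*(14 - 2)) = -⅕/12 = -⅕*1/12 = -1/60 ≈ -0.016667)
c*X + (-7 + r(-4, -1*(-3))) = 21*(-1/60) + (-7 + 4*(-4)*(-1*(-3))) = -7/20 + (-7 + 4*(-4)*3) = -7/20 + (-7 - 48) = -7/20 - 55 = -1107/20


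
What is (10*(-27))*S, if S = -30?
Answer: 8100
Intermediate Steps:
(10*(-27))*S = (10*(-27))*(-30) = -270*(-30) = 8100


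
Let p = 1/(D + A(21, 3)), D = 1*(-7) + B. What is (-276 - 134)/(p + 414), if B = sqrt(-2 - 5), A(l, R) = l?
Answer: 410*(-sqrt(7) + 14*I)/(-5797*I + 414*sqrt(7)) ≈ -0.99017 - 3.1167e-5*I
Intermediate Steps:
B = I*sqrt(7) (B = sqrt(-7) = I*sqrt(7) ≈ 2.6458*I)
D = -7 + I*sqrt(7) (D = 1*(-7) + I*sqrt(7) = -7 + I*sqrt(7) ≈ -7.0 + 2.6458*I)
p = 1/(14 + I*sqrt(7)) (p = 1/((-7 + I*sqrt(7)) + 21) = 1/(14 + I*sqrt(7)) ≈ 0.068966 - 0.013033*I)
(-276 - 134)/(p + 414) = (-276 - 134)/((2/29 - I*sqrt(7)/203) + 414) = -410/(12008/29 - I*sqrt(7)/203)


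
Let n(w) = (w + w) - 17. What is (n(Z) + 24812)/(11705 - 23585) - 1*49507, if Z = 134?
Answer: -588168223/11880 ≈ -49509.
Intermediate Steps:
n(w) = -17 + 2*w (n(w) = 2*w - 17 = -17 + 2*w)
(n(Z) + 24812)/(11705 - 23585) - 1*49507 = ((-17 + 2*134) + 24812)/(11705 - 23585) - 1*49507 = ((-17 + 268) + 24812)/(-11880) - 49507 = (251 + 24812)*(-1/11880) - 49507 = 25063*(-1/11880) - 49507 = -25063/11880 - 49507 = -588168223/11880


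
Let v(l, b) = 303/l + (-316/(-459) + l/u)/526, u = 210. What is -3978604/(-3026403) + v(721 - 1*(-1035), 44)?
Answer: 1251076871045453/831618198586980 ≈ 1.5044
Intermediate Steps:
v(l, b) = 158/120717 + 303/l + l/110460 (v(l, b) = 303/l + (-316/(-459) + l/210)/526 = 303/l + (-316*(-1/459) + l*(1/210))*(1/526) = 303/l + (316/459 + l/210)*(1/526) = 303/l + (158/120717 + l/110460) = 158/120717 + 303/l + l/110460)
-3978604/(-3026403) + v(721 - 1*(-1035), 44) = -3978604/(-3026403) + (158/120717 + 303/(721 - 1*(-1035)) + (721 - 1*(-1035))/110460) = -3978604*(-1/3026403) + (158/120717 + 303/(721 + 1035) + (721 + 1035)/110460) = 3978604/3026403 + (158/120717 + 303/1756 + (1/110460)*1756) = 3978604/3026403 + (158/120717 + 303*(1/1756) + 439/27615) = 3978604/3026403 + (158/120717 + 303/1756 + 439/27615) = 3978604/3026403 + 1407859717/7419266820 = 1251076871045453/831618198586980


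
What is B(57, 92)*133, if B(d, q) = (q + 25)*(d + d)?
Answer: 1773954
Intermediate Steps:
B(d, q) = 2*d*(25 + q) (B(d, q) = (25 + q)*(2*d) = 2*d*(25 + q))
B(57, 92)*133 = (2*57*(25 + 92))*133 = (2*57*117)*133 = 13338*133 = 1773954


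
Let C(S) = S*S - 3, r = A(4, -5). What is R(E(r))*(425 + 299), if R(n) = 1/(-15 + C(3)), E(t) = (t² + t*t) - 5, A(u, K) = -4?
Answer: -724/9 ≈ -80.444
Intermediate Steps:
r = -4
E(t) = -5 + 2*t² (E(t) = (t² + t²) - 5 = 2*t² - 5 = -5 + 2*t²)
C(S) = -3 + S² (C(S) = S² - 3 = -3 + S²)
R(n) = -⅑ (R(n) = 1/(-15 + (-3 + 3²)) = 1/(-15 + (-3 + 9)) = 1/(-15 + 6) = 1/(-9) = -⅑)
R(E(r))*(425 + 299) = -(425 + 299)/9 = -⅑*724 = -724/9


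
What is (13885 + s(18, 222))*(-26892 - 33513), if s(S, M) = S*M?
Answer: -1080101805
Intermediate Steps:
s(S, M) = M*S
(13885 + s(18, 222))*(-26892 - 33513) = (13885 + 222*18)*(-26892 - 33513) = (13885 + 3996)*(-60405) = 17881*(-60405) = -1080101805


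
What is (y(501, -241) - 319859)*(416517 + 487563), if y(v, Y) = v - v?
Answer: -289178124720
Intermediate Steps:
y(v, Y) = 0
(y(501, -241) - 319859)*(416517 + 487563) = (0 - 319859)*(416517 + 487563) = -319859*904080 = -289178124720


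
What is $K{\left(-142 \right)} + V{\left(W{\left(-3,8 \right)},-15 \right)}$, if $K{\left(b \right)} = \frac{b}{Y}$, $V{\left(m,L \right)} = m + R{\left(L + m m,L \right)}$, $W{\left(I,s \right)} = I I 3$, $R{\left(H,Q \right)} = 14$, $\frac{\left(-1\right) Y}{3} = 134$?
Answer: $\frac{8312}{201} \approx 41.353$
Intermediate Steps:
$Y = -402$ ($Y = \left(-3\right) 134 = -402$)
$W{\left(I,s \right)} = 3 I^{2}$ ($W{\left(I,s \right)} = I^{2} \cdot 3 = 3 I^{2}$)
$V{\left(m,L \right)} = 14 + m$ ($V{\left(m,L \right)} = m + 14 = 14 + m$)
$K{\left(b \right)} = - \frac{b}{402}$ ($K{\left(b \right)} = \frac{b}{-402} = b \left(- \frac{1}{402}\right) = - \frac{b}{402}$)
$K{\left(-142 \right)} + V{\left(W{\left(-3,8 \right)},-15 \right)} = \left(- \frac{1}{402}\right) \left(-142\right) + \left(14 + 3 \left(-3\right)^{2}\right) = \frac{71}{201} + \left(14 + 3 \cdot 9\right) = \frac{71}{201} + \left(14 + 27\right) = \frac{71}{201} + 41 = \frac{8312}{201}$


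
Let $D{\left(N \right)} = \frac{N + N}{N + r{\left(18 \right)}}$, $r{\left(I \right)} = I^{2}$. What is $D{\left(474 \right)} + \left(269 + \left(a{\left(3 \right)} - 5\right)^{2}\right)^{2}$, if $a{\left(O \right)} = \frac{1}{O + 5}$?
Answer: $\frac{46693644645}{544768} \approx 85713.0$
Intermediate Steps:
$a{\left(O \right)} = \frac{1}{5 + O}$
$D{\left(N \right)} = \frac{2 N}{324 + N}$ ($D{\left(N \right)} = \frac{N + N}{N + 18^{2}} = \frac{2 N}{N + 324} = \frac{2 N}{324 + N}$)
$D{\left(474 \right)} + \left(269 + \left(a{\left(3 \right)} - 5\right)^{2}\right)^{2} = 2 \cdot 474 \frac{1}{324 + 474} + \left(269 + \left(\frac{1}{5 + 3} - 5\right)^{2}\right)^{2} = 2 \cdot 474 \cdot \frac{1}{798} + \left(269 + \left(\frac{1}{8} - 5\right)^{2}\right)^{2} = \frac{158}{133} + \left(269 + \left(- \frac{39}{8}\right)^{2}\right)^{2} = \frac{158}{133} + \left(269 + \frac{1521}{64}\right)^{2} = \frac{158}{133} + \left(\frac{18737}{64}\right)^{2} = \frac{158}{133} + \frac{351075169}{4096} = \frac{46693644645}{544768}$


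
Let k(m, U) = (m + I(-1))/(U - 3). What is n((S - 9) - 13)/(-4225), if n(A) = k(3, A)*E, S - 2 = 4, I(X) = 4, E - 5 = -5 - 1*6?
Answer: -42/80275 ≈ -0.00052320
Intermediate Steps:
E = -6 (E = 5 + (-5 - 1*6) = 5 + (-5 - 6) = 5 - 11 = -6)
S = 6 (S = 2 + 4 = 6)
k(m, U) = (4 + m)/(-3 + U) (k(m, U) = (m + 4)/(U - 3) = (4 + m)/(-3 + U))
n(A) = -42/(-3 + A) (n(A) = ((4 + 3)/(-3 + A))*(-6) = (7/(-3 + A))*(-6) = -42/(-3 + A))
n((S - 9) - 13)/(-4225) = -42/(-3 + ((6 - 9) - 13))/(-4225) = -42/(-3 + (-3 - 13))*(-1/4225) = -42/(-3 - 16)*(-1/4225) = -42/(-19)*(-1/4225) = -42*(-1/19)*(-1/4225) = (42/19)*(-1/4225) = -42/80275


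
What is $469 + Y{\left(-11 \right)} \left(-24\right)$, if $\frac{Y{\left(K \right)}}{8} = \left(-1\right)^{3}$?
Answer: $661$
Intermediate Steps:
$Y{\left(K \right)} = -8$ ($Y{\left(K \right)} = 8 \left(-1\right)^{3} = 8 \left(-1\right) = -8$)
$469 + Y{\left(-11 \right)} \left(-24\right) = 469 - -192 = 469 + 192 = 661$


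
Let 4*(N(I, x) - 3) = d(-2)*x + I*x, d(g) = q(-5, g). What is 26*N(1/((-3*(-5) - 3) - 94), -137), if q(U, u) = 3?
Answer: -423553/164 ≈ -2582.6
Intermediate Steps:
d(g) = 3
N(I, x) = 3 + 3*x/4 + I*x/4 (N(I, x) = 3 + (3*x + I*x)/4 = 3 + (3*x/4 + I*x/4) = 3 + 3*x/4 + I*x/4)
26*N(1/((-3*(-5) - 3) - 94), -137) = 26*(3 + (3/4)*(-137) + (1/4)*(-137)/((-3*(-5) - 3) - 94)) = 26*(3 - 411/4 + (1/4)*(-137)/((15 - 3) - 94)) = 26*(3 - 411/4 + (1/4)*(-137)/(12 - 94)) = 26*(3 - 411/4 + (1/4)*(-137)/(-82)) = 26*(3 - 411/4 + (1/4)*(-1/82)*(-137)) = 26*(3 - 411/4 + 137/328) = 26*(-32581/328) = -423553/164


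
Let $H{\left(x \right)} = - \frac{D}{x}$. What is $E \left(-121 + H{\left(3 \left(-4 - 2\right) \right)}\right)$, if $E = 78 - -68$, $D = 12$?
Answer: $- \frac{52706}{3} \approx -17569.0$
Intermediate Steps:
$H{\left(x \right)} = - \frac{12}{x}$
$E = 146$ ($E = 78 + 68 = 146$)
$E \left(-121 + H{\left(3 \left(-4 - 2\right) \right)}\right) = 146 \left(-121 - \frac{12}{3 \left(-4 - 2\right)}\right) = 146 \left(-121 - \frac{12}{3 \left(-6\right)}\right) = 146 \left(-121 - \frac{12}{-18}\right) = 146 \left(-121 - - \frac{2}{3}\right) = 146 \left(-121 + \frac{2}{3}\right) = 146 \left(- \frac{361}{3}\right) = - \frac{52706}{3}$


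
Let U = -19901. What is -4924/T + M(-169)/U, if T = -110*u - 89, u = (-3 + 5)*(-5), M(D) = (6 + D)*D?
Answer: -125842541/20119911 ≈ -6.2546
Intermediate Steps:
M(D) = D*(6 + D)
u = -10 (u = 2*(-5) = -10)
T = 1011 (T = -110*(-10) - 89 = 1100 - 89 = 1011)
-4924/T + M(-169)/U = -4924/1011 - 169*(6 - 169)/(-19901) = -4924*1/1011 - 169*(-163)*(-1/19901) = -4924/1011 + 27547*(-1/19901) = -4924/1011 - 27547/19901 = -125842541/20119911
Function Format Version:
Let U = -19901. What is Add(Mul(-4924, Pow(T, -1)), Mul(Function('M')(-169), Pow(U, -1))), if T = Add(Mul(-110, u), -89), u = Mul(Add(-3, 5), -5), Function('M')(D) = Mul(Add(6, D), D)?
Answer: Rational(-125842541, 20119911) ≈ -6.2546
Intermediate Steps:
Function('M')(D) = Mul(D, Add(6, D))
u = -10 (u = Mul(2, -5) = -10)
T = 1011 (T = Add(Mul(-110, -10), -89) = Add(1100, -89) = 1011)
Add(Mul(-4924, Pow(T, -1)), Mul(Function('M')(-169), Pow(U, -1))) = Add(Mul(-4924, Pow(1011, -1)), Mul(Mul(-169, Add(6, -169)), Pow(-19901, -1))) = Add(Mul(-4924, Rational(1, 1011)), Mul(Mul(-169, -163), Rational(-1, 19901))) = Add(Rational(-4924, 1011), Mul(27547, Rational(-1, 19901))) = Add(Rational(-4924, 1011), Rational(-27547, 19901)) = Rational(-125842541, 20119911)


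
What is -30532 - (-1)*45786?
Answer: 15254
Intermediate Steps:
-30532 - (-1)*45786 = -30532 - 1*(-45786) = -30532 + 45786 = 15254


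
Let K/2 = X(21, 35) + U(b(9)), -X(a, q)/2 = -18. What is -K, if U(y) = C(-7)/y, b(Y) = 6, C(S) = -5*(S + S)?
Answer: -286/3 ≈ -95.333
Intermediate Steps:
C(S) = -10*S
X(a, q) = 36 (X(a, q) = -2*(-18) = 36)
U(y) = 70/y (U(y) = (-10*(-7))/y = 70/y)
K = 286/3 (K = 2*(36 + 70/6) = 2*(36 + 70*(⅙)) = 2*(36 + 35/3) = 2*(143/3) = 286/3 ≈ 95.333)
-K = -1*286/3 = -286/3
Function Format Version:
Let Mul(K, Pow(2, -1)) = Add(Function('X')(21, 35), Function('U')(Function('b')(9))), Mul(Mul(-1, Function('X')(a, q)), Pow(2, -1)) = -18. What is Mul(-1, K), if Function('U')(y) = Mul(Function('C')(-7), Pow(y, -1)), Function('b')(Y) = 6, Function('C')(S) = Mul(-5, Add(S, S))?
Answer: Rational(-286, 3) ≈ -95.333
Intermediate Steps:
Function('C')(S) = Mul(-10, S) (Function('C')(S) = Mul(-5, Mul(2, S)) = Mul(-10, S))
Function('X')(a, q) = 36 (Function('X')(a, q) = Mul(-2, -18) = 36)
Function('U')(y) = Mul(70, Pow(y, -1)) (Function('U')(y) = Mul(Mul(-10, -7), Pow(y, -1)) = Mul(70, Pow(y, -1)))
K = Rational(286, 3) (K = Mul(2, Add(36, Mul(70, Pow(6, -1)))) = Mul(2, Add(36, Mul(70, Rational(1, 6)))) = Mul(2, Add(36, Rational(35, 3))) = Mul(2, Rational(143, 3)) = Rational(286, 3) ≈ 95.333)
Mul(-1, K) = Mul(-1, Rational(286, 3)) = Rational(-286, 3)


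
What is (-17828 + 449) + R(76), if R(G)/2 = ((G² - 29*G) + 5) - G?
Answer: -10377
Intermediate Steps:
R(G) = 10 - 60*G + 2*G² (R(G) = 2*(((G² - 29*G) + 5) - G) = 2*((5 + G² - 29*G) - G) = 2*(5 + G² - 30*G) = 10 - 60*G + 2*G²)
(-17828 + 449) + R(76) = (-17828 + 449) + (10 - 60*76 + 2*76²) = -17379 + (10 - 4560 + 2*5776) = -17379 + (10 - 4560 + 11552) = -17379 + 7002 = -10377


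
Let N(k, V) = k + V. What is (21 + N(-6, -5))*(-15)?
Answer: -150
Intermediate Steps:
N(k, V) = V + k
(21 + N(-6, -5))*(-15) = (21 + (-5 - 6))*(-15) = (21 - 11)*(-15) = 10*(-15) = -150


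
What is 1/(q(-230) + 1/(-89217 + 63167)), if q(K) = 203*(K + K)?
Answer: -26050/2432549001 ≈ -1.0709e-5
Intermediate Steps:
q(K) = 406*K (q(K) = 203*(2*K) = 406*K)
1/(q(-230) + 1/(-89217 + 63167)) = 1/(406*(-230) + 1/(-89217 + 63167)) = 1/(-93380 + 1/(-26050)) = 1/(-93380 - 1/26050) = 1/(-2432549001/26050) = -26050/2432549001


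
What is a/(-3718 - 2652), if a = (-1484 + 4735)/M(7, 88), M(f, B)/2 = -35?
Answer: 3251/445900 ≈ 0.0072909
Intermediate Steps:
M(f, B) = -70 (M(f, B) = 2*(-35) = -70)
a = -3251/70 (a = (-1484 + 4735)/(-70) = 3251*(-1/70) = -3251/70 ≈ -46.443)
a/(-3718 - 2652) = -3251/(70*(-3718 - 2652)) = -3251/70/(-6370) = -3251/70*(-1/6370) = 3251/445900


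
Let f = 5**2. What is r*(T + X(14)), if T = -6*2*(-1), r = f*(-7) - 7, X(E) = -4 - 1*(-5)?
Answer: -2366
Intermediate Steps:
X(E) = 1 (X(E) = -4 + 5 = 1)
f = 25
r = -182 (r = 25*(-7) - 7 = -175 - 7 = -182)
T = 12 (T = -12*(-1) = 12)
r*(T + X(14)) = -182*(12 + 1) = -182*13 = -2366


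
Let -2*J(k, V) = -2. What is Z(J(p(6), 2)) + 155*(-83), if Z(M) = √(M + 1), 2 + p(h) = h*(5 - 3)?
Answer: -12865 + √2 ≈ -12864.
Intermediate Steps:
p(h) = -2 + 2*h (p(h) = -2 + h*(5 - 3) = -2 + h*2 = -2 + 2*h)
J(k, V) = 1 (J(k, V) = -½*(-2) = 1)
Z(M) = √(1 + M)
Z(J(p(6), 2)) + 155*(-83) = √(1 + 1) + 155*(-83) = √2 - 12865 = -12865 + √2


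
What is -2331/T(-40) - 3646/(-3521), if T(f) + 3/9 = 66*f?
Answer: 53502319/27889841 ≈ 1.9183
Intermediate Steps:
T(f) = -⅓ + 66*f
-2331/T(-40) - 3646/(-3521) = -2331/(-⅓ + 66*(-40)) - 3646/(-3521) = -2331/(-⅓ - 2640) - 3646*(-1/3521) = -2331/(-7921/3) + 3646/3521 = -2331*(-3/7921) + 3646/3521 = 6993/7921 + 3646/3521 = 53502319/27889841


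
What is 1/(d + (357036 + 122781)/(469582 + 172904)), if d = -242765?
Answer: -16474/3999298307 ≈ -4.1192e-6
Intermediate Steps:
1/(d + (357036 + 122781)/(469582 + 172904)) = 1/(-242765 + (357036 + 122781)/(469582 + 172904)) = 1/(-242765 + 479817/642486) = 1/(-242765 + 479817*(1/642486)) = 1/(-242765 + 12303/16474) = 1/(-3999298307/16474) = -16474/3999298307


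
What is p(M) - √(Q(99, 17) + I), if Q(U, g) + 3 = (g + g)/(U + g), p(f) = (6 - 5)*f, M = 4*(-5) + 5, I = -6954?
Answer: -15 - I*√23402362/58 ≈ -15.0 - 83.407*I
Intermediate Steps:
M = -15 (M = -20 + 5 = -15)
p(f) = f (p(f) = 1*f = f)
Q(U, g) = -3 + 2*g/(U + g) (Q(U, g) = -3 + (g + g)/(U + g) = -3 + (2*g)/(U + g) = -3 + 2*g/(U + g))
p(M) - √(Q(99, 17) + I) = -15 - √((-1*17 - 3*99)/(99 + 17) - 6954) = -15 - √((-17 - 297)/116 - 6954) = -15 - √((1/116)*(-314) - 6954) = -15 - √(-157/58 - 6954) = -15 - √(-403489/58) = -15 - I*√23402362/58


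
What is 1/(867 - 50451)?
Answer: -1/49584 ≈ -2.0168e-5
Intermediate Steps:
1/(867 - 50451) = 1/(-49584) = -1/49584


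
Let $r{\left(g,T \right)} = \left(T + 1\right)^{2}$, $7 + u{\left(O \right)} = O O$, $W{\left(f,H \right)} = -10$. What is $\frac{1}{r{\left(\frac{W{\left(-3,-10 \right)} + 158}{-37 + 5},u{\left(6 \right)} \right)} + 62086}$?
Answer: $\frac{1}{62986} \approx 1.5877 \cdot 10^{-5}$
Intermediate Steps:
$u{\left(O \right)} = -7 + O^{2}$ ($u{\left(O \right)} = -7 + O O = -7 + O^{2}$)
$r{\left(g,T \right)} = \left(1 + T\right)^{2}$
$\frac{1}{r{\left(\frac{W{\left(-3,-10 \right)} + 158}{-37 + 5},u{\left(6 \right)} \right)} + 62086} = \frac{1}{\left(1 - \left(7 - 6^{2}\right)\right)^{2} + 62086} = \frac{1}{\left(1 + \left(-7 + 36\right)\right)^{2} + 62086} = \frac{1}{\left(1 + 29\right)^{2} + 62086} = \frac{1}{30^{2} + 62086} = \frac{1}{900 + 62086} = \frac{1}{62986}$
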